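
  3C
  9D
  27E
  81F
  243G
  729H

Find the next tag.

First component goes 3, 9, 27, 81, 243, 729 → 2187 (×3 each step).
Letter: letters move forward 1 place in the alphabet, so C, D, E, F, G, H → I.
So the next tag is 2187I.

2187I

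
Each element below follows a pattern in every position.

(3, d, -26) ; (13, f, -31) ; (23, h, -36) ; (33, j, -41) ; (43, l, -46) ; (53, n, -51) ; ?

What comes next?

First slot: +10 each step; 3, 13, 23, 33, 43, 53 → 63.
Letter goes d, f, h, j, l, n → p (letters move forward 2 places in the alphabet).
Third slot: −5 each step, so -26, -31, -36, -41, -46, -51 → -56.
So the next element is (63, p, -56).

(63, p, -56)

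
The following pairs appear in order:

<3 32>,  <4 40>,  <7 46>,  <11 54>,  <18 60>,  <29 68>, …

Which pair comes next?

<47 74>

First entry: each term is the sum of the two before it; 3, 4, 7, 11, 18, 29 → 47.
Second entry: alternating steps +8, +6, +8, +6, …, so 32, 40, 46, 54, 60, 68 → 74.
So the next pair is <47 74>.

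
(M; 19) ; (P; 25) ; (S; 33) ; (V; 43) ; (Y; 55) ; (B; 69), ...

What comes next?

Letter — letters move forward 3 places in the alphabet, wrapping Z→A: M, P, S, V, Y, B → E.
Second part goes 19, 25, 33, 43, 55, 69 → 85 (differences are 6, 8, 10, … (increasing by 2 each time)).
Combining the parts gives (E; 85).

(E; 85)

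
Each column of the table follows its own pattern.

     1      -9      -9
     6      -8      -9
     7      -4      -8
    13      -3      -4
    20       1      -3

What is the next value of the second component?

Second component: alternating steps +1, +4, +1, +4, …; -9, -8, -4, -3, 1 → 2.

2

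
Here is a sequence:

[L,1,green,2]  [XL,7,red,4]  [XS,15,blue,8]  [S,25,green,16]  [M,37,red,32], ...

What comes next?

Size: L, XL, XS, S, M → L (runs through clothing sizes XS→XL).
Second component goes 1, 7, 15, 25, 37 → 51 (differences are 6, 8, 10, … (increasing by 2 each time)).
Colour: green, red, blue, green, red → blue (repeats green → red → blue).
Fourth component: 2, 4, 8, 16, 32 → 64 (×2 each step).
Combining the parts gives [L,51,blue,64].

[L,51,blue,64]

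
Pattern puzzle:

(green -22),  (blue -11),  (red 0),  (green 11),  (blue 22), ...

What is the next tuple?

(red 33)

Colour: repeats green → blue → red; green, blue, red, green, blue → red.
For the second coordinate, +11 each step: -22, -11, 0, 11, 22 → 33.
So the next tuple is (red 33).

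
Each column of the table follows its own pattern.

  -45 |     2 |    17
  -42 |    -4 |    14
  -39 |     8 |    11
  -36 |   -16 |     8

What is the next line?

-33  32  5

First component: +3 each step, so -45, -42, -39, -36 → -33.
Second component: ×(-2) each step; 2, -4, 8, -16 → 32.
For the third component, together with the first component always sums to -28: 17, 14, 11, 8 → 5.
So the next line is -33  32  5.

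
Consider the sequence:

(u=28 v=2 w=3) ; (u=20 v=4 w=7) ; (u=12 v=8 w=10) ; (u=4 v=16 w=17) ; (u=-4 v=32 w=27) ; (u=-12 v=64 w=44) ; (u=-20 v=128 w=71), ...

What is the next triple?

For the u, −8 each step: 28, 20, 12, 4, -4, -12, -20 → -28.
V: ×2 each step; 2, 4, 8, 16, 32, 64, 128 → 256.
For the w, each term is the sum of the two before it: 3, 7, 10, 17, 27, 44, 71 → 115.
Putting it together: (u=-28 v=256 w=115).

(u=-28 v=256 w=115)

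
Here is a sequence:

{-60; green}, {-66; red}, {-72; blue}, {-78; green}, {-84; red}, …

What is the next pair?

First coordinate: −6 each step, so -60, -66, -72, -78, -84 → -90.
Colour goes green, red, blue, green, red → blue (repeats green → red → blue).
Putting it together: {-90; blue}.

{-90; blue}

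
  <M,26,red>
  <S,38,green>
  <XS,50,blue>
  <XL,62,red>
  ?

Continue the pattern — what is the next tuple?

Size — runs backward through clothing sizes XS→XL: M, S, XS, XL → L.
Second entry: 26, 38, 50, 62 → 74 (+12 each step).
Colour — repeats red → green → blue: red, green, blue, red → green.
Combining the parts gives <L,74,green>.

<L,74,green>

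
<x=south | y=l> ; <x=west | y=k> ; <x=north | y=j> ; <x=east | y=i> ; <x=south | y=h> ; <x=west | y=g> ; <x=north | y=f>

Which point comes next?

<x=east | y=e>

X: south, west, north, east, south, west, north → east (repeats south → west → north → east).
For the y, letters move back 1 place in the alphabet: l, k, j, i, h, g, f → e.
Combining the parts gives <x=east | y=e>.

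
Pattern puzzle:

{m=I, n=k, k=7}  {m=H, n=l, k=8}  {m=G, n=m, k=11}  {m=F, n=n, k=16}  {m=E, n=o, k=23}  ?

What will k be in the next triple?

M: I, H, G, F, E → D (letters move back 1 place in the alphabet).
N — letters move forward 1 place in the alphabet: k, l, m, n, o → p.
K — differences are 1, 3, 5, … (increasing by 2 each time): 7, 8, 11, 16, 23 → 32.

32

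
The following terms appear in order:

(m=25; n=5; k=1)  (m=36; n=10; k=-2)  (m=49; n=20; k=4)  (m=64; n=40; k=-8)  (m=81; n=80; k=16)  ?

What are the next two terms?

(m=100; n=160; k=-32), (m=121; n=320; k=64)

M goes 25, 36, 49, 64, 81 → 100 → 121 (perfect squares: 5², 6², 7², …).
N: 5, 10, 20, 40, 80 → 160 → 320 (×2 each step).
For the k, ×(-2) each step: 1, -2, 4, -8, 16 → -32 → 64.
Putting the parts together: (m=100; n=160; k=-32) and then (m=121; n=320; k=64).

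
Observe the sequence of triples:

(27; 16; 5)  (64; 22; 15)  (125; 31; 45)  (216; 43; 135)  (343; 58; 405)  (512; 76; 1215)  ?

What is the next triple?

First component goes 27, 64, 125, 216, 343, 512 → 729 (perfect cubes: 3³, 4³, 5³, …).
For the second component, differences are 6, 9, 12, … (increasing by 3 each time): 16, 22, 31, 43, 58, 76 → 97.
Third component: 5, 15, 45, 135, 405, 1215 → 3645 (×3 each step).
Putting it together: (729; 97; 3645).

(729; 97; 3645)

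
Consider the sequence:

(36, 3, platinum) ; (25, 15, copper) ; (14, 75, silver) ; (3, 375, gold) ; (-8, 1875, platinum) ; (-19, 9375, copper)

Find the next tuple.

First slot — −11 each step: 36, 25, 14, 3, -8, -19 → -30.
Second slot: 3, 15, 75, 375, 1875, 9375 → 46875 (×5 each step).
Metal — repeats platinum → copper → silver → gold: platinum, copper, silver, gold, platinum, copper → silver.
So the next tuple is (-30, 46875, silver).

(-30, 46875, silver)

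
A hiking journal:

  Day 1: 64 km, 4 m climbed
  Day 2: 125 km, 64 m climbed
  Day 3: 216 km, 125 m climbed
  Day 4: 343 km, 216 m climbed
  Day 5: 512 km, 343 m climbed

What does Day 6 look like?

Km — perfect cubes: 4³, 5³, 6³, …: 64, 125, 216, 343, 512 → 729.
For the m climbed, always the previous value of the km: 4, 64, 125, 216, 343 → 512.
Putting it together: 729 km, 512 m climbed.

729 km, 512 m climbed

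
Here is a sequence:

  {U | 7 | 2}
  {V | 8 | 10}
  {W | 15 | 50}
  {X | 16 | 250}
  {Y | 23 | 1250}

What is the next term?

{Z | 24 | 6250}

Letter — letters move forward 1 place in the alphabet: U, V, W, X, Y → Z.
Second slot: 7, 8, 15, 16, 23 → 24 (alternating steps +1, +7, +1, +7, …).
Third slot goes 2, 10, 50, 250, 1250 → 6250 (×5 each step).
Putting it together: {Z | 24 | 6250}.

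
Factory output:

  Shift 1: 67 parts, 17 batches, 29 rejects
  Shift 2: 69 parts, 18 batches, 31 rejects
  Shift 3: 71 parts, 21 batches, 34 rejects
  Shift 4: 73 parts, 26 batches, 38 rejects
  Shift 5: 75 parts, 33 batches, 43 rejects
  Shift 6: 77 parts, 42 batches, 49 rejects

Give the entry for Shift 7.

Parts goes 67, 69, 71, 73, 75, 77 → 79 (+2 each step).
Batches: 17, 18, 21, 26, 33, 42 → 53 (differences are 1, 3, 5, … (increasing by 2 each time)).
Rejects: differences are 2, 3, 4, … (increasing by 1 each time); 29, 31, 34, 38, 43, 49 → 56.
So the next line is 79 parts, 53 batches, 56 rejects.

79 parts, 53 batches, 56 rejects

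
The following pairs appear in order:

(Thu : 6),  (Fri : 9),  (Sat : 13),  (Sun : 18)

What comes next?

Day — runs through the weekdays Mon→Sun: Thu, Fri, Sat, Sun → Mon.
Second entry: differences are 3, 4, 5, … (increasing by 1 each time); 6, 9, 13, 18 → 24.
Combining the parts gives (Mon : 24).

(Mon : 24)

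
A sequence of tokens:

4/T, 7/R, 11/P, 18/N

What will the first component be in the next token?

First component: each term is the sum of the two before it; 4, 7, 11, 18 → 29.

29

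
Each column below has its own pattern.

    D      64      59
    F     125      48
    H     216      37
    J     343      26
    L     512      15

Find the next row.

For the letter, letters move forward 2 places in the alphabet: D, F, H, J, L → N.
Second component: perfect cubes: 4³, 5³, 6³, …; 64, 125, 216, 343, 512 → 729.
Third component: 59, 48, 37, 26, 15 → 4 (−11 each step).
Combining the parts gives N  729  4.

N  729  4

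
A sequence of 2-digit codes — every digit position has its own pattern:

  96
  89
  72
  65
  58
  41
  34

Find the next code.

For the first digit, −1 each step, mod 10: 9, 8, 7, 6, 5, 4, 3 → 2.
Second digit goes 6, 9, 2, 5, 8, 1, 4 → 7 (+3 each step, mod 10).
So the next code is 27.

27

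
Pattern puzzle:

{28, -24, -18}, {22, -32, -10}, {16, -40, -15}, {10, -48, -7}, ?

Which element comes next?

{4, -56, -12}

First slot — −6 each step: 28, 22, 16, 10 → 4.
Second slot: −8 each step, so -24, -32, -40, -48 → -56.
Third slot goes -18, -10, -15, -7 → -12 (alternating steps +8, −5, +8, −5, …).
Combining the parts gives {4, -56, -12}.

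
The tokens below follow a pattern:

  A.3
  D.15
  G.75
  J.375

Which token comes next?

Letter: A, D, G, J → M (letters move forward 3 places in the alphabet).
For the second component, ×5 each step: 3, 15, 75, 375 → 1875.
Combining the parts gives M.1875.

M.1875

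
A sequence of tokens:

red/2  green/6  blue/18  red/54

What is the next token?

green/162

For the colour, repeats red → green → blue: red, green, blue, red → green.
Second component goes 2, 6, 18, 54 → 162 (×3 each step).
Combining the parts gives green/162.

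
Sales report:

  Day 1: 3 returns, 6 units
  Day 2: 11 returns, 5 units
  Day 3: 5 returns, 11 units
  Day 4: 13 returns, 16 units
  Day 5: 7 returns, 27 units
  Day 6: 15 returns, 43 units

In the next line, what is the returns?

9

For the returns, alternating steps +8, −6, +8, −6, …: 3, 11, 5, 13, 7, 15 → 9.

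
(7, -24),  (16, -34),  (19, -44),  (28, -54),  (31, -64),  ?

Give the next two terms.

For the first component, alternating steps +9, +3, +9, +3, …: 7, 16, 19, 28, 31 → 40 → 43.
Second component: −10 each step; -24, -34, -44, -54, -64 → -74 → -84.
Putting the parts together: (40, -74) and then (43, -84).

(40, -74), (43, -84)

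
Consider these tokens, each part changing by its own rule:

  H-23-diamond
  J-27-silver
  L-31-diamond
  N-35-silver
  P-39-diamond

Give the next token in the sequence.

Letter: letters move forward 2 places in the alphabet, so H, J, L, N, P → R.
For the second component, +4 each step: 23, 27, 31, 35, 39 → 43.
Rank: diamond, silver, diamond, silver, diamond → silver (alternates diamond ↔ silver).
Putting it together: R-43-silver.

R-43-silver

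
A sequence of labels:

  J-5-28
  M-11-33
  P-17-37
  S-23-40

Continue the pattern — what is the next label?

V-29-42

For the letter, letters move forward 3 places in the alphabet: J, M, P, S → V.
Second component: +6 each step, so 5, 11, 17, 23 → 29.
Third component: 28, 33, 37, 40 → 42 (differences are 5, 4, 3, … (decreasing by 1 each time)).
Combining the parts gives V-29-42.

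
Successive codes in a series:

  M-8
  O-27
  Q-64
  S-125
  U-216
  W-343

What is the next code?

Y-512

Letter: letters move forward 2 places in the alphabet, so M, O, Q, S, U, W → Y.
Second component goes 8, 27, 64, 125, 216, 343 → 512 (perfect cubes: 2³, 3³, 4³, …).
So the next code is Y-512.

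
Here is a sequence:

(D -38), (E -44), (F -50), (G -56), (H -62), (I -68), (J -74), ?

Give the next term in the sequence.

(K -80)

Letter: D, E, F, G, H, I, J → K (letters move forward 1 place in the alphabet).
Second entry goes -38, -44, -50, -56, -62, -68, -74 → -80 (−6 each step).
Putting it together: (K -80).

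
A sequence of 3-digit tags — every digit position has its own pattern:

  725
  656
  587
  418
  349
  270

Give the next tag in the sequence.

101

For the first digit, −1 each step, mod 10: 7, 6, 5, 4, 3, 2 → 1.
Second digit: 2, 5, 8, 1, 4, 7 → 0 (+3 each step, mod 10).
Third digit: +1 each step, mod 10; 5, 6, 7, 8, 9, 0 → 1.
So the next tag is 101.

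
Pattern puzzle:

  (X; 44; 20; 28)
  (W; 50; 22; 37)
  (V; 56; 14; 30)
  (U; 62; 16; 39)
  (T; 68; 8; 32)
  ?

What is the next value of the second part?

Second part goes 44, 50, 56, 62, 68 → 74 (+6 each step).

74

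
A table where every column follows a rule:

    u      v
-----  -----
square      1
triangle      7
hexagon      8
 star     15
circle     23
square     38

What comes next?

Column u: repeats square → triangle → hexagon → star → circle; square, triangle, hexagon, star, circle, square → triangle.
Column v — each term is the sum of the two before it: 1, 7, 8, 15, 23, 38 → 61.
So the next line is triangle  61.

triangle  61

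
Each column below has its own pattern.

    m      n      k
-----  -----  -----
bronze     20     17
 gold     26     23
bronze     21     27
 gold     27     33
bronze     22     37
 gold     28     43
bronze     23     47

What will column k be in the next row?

53

Column m goes bronze, gold, bronze, gold, bronze, gold, bronze → gold (alternates bronze ↔ gold).
For the column n, alternating steps +6, −5, +6, −5, …: 20, 26, 21, 27, 22, 28, 23 → 29.
Column k: 17, 23, 27, 33, 37, 43, 47 → 53 (alternating steps +6, +4, +6, +4, …).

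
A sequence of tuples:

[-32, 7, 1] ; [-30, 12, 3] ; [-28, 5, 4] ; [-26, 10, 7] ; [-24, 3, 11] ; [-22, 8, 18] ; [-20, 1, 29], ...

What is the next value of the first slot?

-18

First slot: +2 each step; -32, -30, -28, -26, -24, -22, -20 → -18.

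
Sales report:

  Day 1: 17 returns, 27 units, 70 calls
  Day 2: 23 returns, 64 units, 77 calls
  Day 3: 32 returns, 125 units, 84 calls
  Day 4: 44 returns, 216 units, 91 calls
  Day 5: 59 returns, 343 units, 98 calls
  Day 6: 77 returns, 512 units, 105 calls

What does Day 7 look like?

98 returns, 729 units, 112 calls

For the returns, differences are 6, 9, 12, … (increasing by 3 each time): 17, 23, 32, 44, 59, 77 → 98.
Units — perfect cubes: 3³, 4³, 5³, …: 27, 64, 125, 216, 343, 512 → 729.
Calls: 70, 77, 84, 91, 98, 105 → 112 (+7 each step).
Putting it together: 98 returns, 729 units, 112 calls.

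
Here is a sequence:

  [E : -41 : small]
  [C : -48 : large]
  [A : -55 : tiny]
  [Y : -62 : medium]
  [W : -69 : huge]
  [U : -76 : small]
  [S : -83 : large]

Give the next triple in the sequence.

Letter — letters move back 2 places in the alphabet, wrapping A→Z: E, C, A, Y, W, U, S → Q.
Second coordinate: −7 each step; -41, -48, -55, -62, -69, -76, -83 → -90.
Size: small, large, tiny, medium, huge, small, large → tiny (repeats small → large → tiny → medium → huge).
So the next triple is [Q : -90 : tiny].

[Q : -90 : tiny]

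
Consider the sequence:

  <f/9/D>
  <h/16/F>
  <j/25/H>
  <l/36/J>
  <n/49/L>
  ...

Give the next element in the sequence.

<p/64/N>

First letter goes f, h, j, l, n → p (letters move forward 2 places in the alphabet).
Second coordinate: perfect squares: 3², 4², 5², …, so 9, 16, 25, 36, 49 → 64.
For the second letter, letters move forward 2 places in the alphabet: D, F, H, J, L → N.
Putting it together: <p/64/N>.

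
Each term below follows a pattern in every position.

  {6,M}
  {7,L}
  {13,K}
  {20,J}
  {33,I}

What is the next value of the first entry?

53

First entry: each term is the sum of the two before it, so 6, 7, 13, 20, 33 → 53.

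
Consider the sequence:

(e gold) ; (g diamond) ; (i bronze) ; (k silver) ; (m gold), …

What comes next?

Letter goes e, g, i, k, m → o (letters move forward 2 places in the alphabet).
Rank: gold, diamond, bronze, silver, gold → diamond (repeats gold → diamond → bronze → silver).
Putting it together: (o diamond).

(o diamond)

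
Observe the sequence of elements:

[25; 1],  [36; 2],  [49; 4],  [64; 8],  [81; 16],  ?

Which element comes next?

First coordinate: perfect squares: 5², 6², 7², …; 25, 36, 49, 64, 81 → 100.
Second coordinate goes 1, 2, 4, 8, 16 → 32 (×2 each step).
So the next element is [100; 32].

[100; 32]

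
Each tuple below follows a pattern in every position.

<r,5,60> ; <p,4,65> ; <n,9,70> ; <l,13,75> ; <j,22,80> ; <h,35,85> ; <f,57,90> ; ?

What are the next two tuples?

Letter: r, p, n, l, j, h, f → d → b (letters move back 2 places in the alphabet).
Second coordinate — each term is the sum of the two before it: 5, 4, 9, 13, 22, 35, 57 → 92 → 149.
Third coordinate — +5 each step: 60, 65, 70, 75, 80, 85, 90 → 95 → 100.
Putting the parts together: <d,92,95> and then <b,149,100>.

<d,92,95>, <b,149,100>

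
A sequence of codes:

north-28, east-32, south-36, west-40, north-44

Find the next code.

Direction: repeats north → east → south → west; north, east, south, west, north → east.
Second component: +4 each step, so 28, 32, 36, 40, 44 → 48.
Putting it together: east-48.

east-48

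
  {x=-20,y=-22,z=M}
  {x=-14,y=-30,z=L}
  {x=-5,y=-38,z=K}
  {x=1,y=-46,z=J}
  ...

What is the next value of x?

10

For the x, alternating steps +6, +9, +6, +9, …: -20, -14, -5, 1 → 10.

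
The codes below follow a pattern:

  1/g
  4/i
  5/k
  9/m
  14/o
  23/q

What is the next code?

First component goes 1, 4, 5, 9, 14, 23 → 37 (each term is the sum of the two before it).
For the letter, letters move forward 2 places in the alphabet: g, i, k, m, o, q → s.
Combining the parts gives 37/s.

37/s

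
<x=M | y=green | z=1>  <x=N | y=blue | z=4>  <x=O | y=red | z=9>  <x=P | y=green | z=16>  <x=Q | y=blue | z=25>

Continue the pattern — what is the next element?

X: M, N, O, P, Q → R (letters move forward 1 place in the alphabet).
Y goes green, blue, red, green, blue → red (repeats green → blue → red).
Z — perfect squares: 1², 2², 3², …: 1, 4, 9, 16, 25 → 36.
So the next element is <x=R | y=red | z=36>.

<x=R | y=red | z=36>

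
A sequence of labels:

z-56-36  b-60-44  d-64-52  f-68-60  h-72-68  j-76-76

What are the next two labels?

Letter — letters move forward 2 places in the alphabet, wrapping Z→A: z, b, d, f, h, j → l → n.
For the second component, +4 each step: 56, 60, 64, 68, 72, 76 → 80 → 84.
Third component goes 36, 44, 52, 60, 68, 76 → 84 → 92 (+8 each step).
So the next two labels are l-80-84 and n-84-92.

l-80-84, n-84-92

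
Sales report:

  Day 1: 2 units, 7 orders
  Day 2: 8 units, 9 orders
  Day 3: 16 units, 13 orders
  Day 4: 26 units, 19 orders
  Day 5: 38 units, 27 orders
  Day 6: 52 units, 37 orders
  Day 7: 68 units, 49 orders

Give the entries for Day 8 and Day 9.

86 units, 63 orders; 106 units, 79 orders

Units: differences are 6, 8, 10, … (increasing by 2 each time), so 2, 8, 16, 26, 38, 52, 68 → 86 → 106.
Orders — differences are 2, 4, 6, … (increasing by 2 each time): 7, 9, 13, 19, 27, 37, 49 → 63 → 79.
Putting the parts together: 86 units, 63 orders and then 106 units, 79 orders.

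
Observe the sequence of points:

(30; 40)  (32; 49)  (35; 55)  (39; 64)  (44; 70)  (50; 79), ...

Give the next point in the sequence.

(57; 85)

First entry goes 30, 32, 35, 39, 44, 50 → 57 (differences are 2, 3, 4, … (increasing by 1 each time)).
For the second entry, alternating steps +9, +6, +9, +6, …: 40, 49, 55, 64, 70, 79 → 85.
So the next point is (57; 85).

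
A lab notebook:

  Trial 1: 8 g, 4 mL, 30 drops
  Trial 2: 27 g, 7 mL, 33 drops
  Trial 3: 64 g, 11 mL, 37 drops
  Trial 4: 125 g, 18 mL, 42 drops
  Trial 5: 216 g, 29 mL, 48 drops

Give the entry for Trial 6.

343 g, 47 mL, 55 drops

G — perfect cubes: 2³, 3³, 4³, …: 8, 27, 64, 125, 216 → 343.
For the mL, each term is the sum of the two before it: 4, 7, 11, 18, 29 → 47.
For the drops, differences are 3, 4, 5, … (increasing by 1 each time): 30, 33, 37, 42, 48 → 55.
So the next row is 343 g, 47 mL, 55 drops.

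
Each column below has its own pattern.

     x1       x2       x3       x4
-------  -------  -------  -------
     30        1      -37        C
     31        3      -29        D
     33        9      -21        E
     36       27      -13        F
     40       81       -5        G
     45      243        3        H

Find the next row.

51  729  11  I

Column x1 — differences are 1, 2, 3, … (increasing by 1 each time): 30, 31, 33, 36, 40, 45 → 51.
For the column x2, ×3 each step: 1, 3, 9, 27, 81, 243 → 729.
Column x3: -37, -29, -21, -13, -5, 3 → 11 (+8 each step).
Column x4: letters move forward 1 place in the alphabet; C, D, E, F, G, H → I.
So the next row is 51  729  11  I.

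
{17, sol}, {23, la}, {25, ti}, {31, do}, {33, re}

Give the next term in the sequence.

{39, mi}

First value — alternating steps +6, +2, +6, +2, …: 17, 23, 25, 31, 33 → 39.
For the note, runs through the solfège scale do→ti: sol, la, ti, do, re → mi.
Combining the parts gives {39, mi}.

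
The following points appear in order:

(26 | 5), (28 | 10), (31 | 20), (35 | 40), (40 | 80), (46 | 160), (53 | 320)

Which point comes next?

(61 | 640)

First part goes 26, 28, 31, 35, 40, 46, 53 → 61 (differences are 2, 3, 4, … (increasing by 1 each time)).
Second part — ×2 each step: 5, 10, 20, 40, 80, 160, 320 → 640.
Putting it together: (61 | 640).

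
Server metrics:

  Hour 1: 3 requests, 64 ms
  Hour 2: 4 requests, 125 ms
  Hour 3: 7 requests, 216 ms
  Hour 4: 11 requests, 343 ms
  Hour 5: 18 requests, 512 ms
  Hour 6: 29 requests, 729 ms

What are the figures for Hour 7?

Requests: each term is the sum of the two before it, so 3, 4, 7, 11, 18, 29 → 47.
Ms: perfect cubes: 4³, 5³, 6³, …, so 64, 125, 216, 343, 512, 729 → 1000.
Putting it together: 47 requests, 1000 ms.

47 requests, 1000 ms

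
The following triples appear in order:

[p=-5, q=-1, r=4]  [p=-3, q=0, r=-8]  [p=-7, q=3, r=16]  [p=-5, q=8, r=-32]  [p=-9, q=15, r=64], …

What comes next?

[p=-7, q=24, r=-128]

For the p, alternating steps +2, −4, +2, −4, …: -5, -3, -7, -5, -9 → -7.
Q: differences are 1, 3, 5, … (increasing by 2 each time), so -1, 0, 3, 8, 15 → 24.
R: ×(-2) each step; 4, -8, 16, -32, 64 → -128.
So the next triple is [p=-7, q=24, r=-128].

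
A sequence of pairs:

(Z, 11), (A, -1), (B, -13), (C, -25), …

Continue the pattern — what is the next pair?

(D, -37)

Letter: Z, A, B, C → D (letters move forward 1 place in the alphabet, wrapping Z→A).
For the second slot, −12 each step: 11, -1, -13, -25 → -37.
Putting it together: (D, -37).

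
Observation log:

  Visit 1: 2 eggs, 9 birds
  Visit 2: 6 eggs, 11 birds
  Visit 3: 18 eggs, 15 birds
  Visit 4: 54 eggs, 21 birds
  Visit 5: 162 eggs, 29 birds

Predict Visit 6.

Eggs: 2, 6, 18, 54, 162 → 486 (×3 each step).
Birds goes 9, 11, 15, 21, 29 → 39 (differences are 2, 4, 6, … (increasing by 2 each time)).
So the next record is 486 eggs, 39 birds.

486 eggs, 39 birds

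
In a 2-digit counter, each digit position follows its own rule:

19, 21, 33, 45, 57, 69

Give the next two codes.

71 then 83

First digit: +1 each step, mod 10, so 1, 2, 3, 4, 5, 6 → 7 → 8.
Second digit — +2 each step, mod 10: 9, 1, 3, 5, 7, 9 → 1 → 3.
So the next two codes are 71 and 83.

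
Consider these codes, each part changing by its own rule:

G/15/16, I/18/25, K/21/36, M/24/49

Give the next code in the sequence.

Letter: G, I, K, M → O (letters move forward 2 places in the alphabet).
Second component — +3 each step: 15, 18, 21, 24 → 27.
For the third component, perfect squares: 4², 5², 6², …: 16, 25, 36, 49 → 64.
Combining the parts gives O/27/64.

O/27/64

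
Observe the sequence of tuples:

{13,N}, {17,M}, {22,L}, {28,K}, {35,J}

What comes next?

{43,I}

First entry: differences are 4, 5, 6, … (increasing by 1 each time); 13, 17, 22, 28, 35 → 43.
Letter: N, M, L, K, J → I (letters move back 1 place in the alphabet).
So the next tuple is {43,I}.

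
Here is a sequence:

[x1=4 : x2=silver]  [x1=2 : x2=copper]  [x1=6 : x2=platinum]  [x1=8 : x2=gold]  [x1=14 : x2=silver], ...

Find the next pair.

X1: each term is the sum of the two before it; 4, 2, 6, 8, 14 → 22.
X2 goes silver, copper, platinum, gold, silver → copper (repeats silver → copper → platinum → gold).
Putting it together: [x1=22 : x2=copper].

[x1=22 : x2=copper]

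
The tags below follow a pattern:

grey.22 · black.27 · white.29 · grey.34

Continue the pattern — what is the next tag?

black.36

Shade goes grey, black, white, grey → black (repeats grey → black → white).
Second component goes 22, 27, 29, 34 → 36 (alternating steps +5, +2, +5, +2, …).
So the next tag is black.36.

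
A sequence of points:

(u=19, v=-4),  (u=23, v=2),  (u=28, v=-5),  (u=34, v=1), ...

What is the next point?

(u=41, v=-6)

U: 19, 23, 28, 34 → 41 (differences are 4, 5, 6, … (increasing by 1 each time)).
V: -4, 2, -5, 1 → -6 (alternating steps +6, −7, +6, −7, …).
So the next point is (u=41, v=-6).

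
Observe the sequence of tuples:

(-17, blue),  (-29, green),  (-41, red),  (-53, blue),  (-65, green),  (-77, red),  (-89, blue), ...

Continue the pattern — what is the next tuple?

(-101, green)

For the first component, −12 each step: -17, -29, -41, -53, -65, -77, -89 → -101.
Colour: repeats blue → green → red; blue, green, red, blue, green, red, blue → green.
Putting it together: (-101, green).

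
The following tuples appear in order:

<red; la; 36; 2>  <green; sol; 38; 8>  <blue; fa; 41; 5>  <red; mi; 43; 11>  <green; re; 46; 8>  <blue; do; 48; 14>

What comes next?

Colour: repeats red → green → blue, so red, green, blue, red, green, blue → red.
Note: runs backward through the solfège scale do→ti, so la, sol, fa, mi, re, do → ti.
Third entry: alternating steps +2, +3, +2, +3, …, so 36, 38, 41, 43, 46, 48 → 51.
Fourth entry: alternating steps +6, −3, +6, −3, …, so 2, 8, 5, 11, 8, 14 → 11.
So the next tuple is <red; ti; 51; 11>.

<red; ti; 51; 11>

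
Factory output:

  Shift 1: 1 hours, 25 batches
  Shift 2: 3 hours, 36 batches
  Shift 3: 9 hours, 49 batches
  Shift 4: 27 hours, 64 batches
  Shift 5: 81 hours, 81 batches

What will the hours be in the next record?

243

Hours: ×3 each step; 1, 3, 9, 27, 81 → 243.
Batches: perfect squares: 5², 6², 7², …, so 25, 36, 49, 64, 81 → 100.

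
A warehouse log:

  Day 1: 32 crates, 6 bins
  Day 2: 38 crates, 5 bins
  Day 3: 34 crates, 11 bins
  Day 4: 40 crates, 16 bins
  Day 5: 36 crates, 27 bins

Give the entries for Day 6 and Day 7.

42 crates, 43 bins; 38 crates, 70 bins

Crates goes 32, 38, 34, 40, 36 → 42 → 38 (alternating steps +6, −4, +6, −4, …).
For the bins, each term is the sum of the two before it: 6, 5, 11, 16, 27 → 43 → 70.
So the next two records are 42 crates, 43 bins and 38 crates, 70 bins.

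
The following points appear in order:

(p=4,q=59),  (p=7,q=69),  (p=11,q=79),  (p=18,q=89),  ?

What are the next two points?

(p=29,q=99), (p=47,q=109)

P: each term is the sum of the two before it, so 4, 7, 11, 18 → 29 → 47.
Q: 59, 69, 79, 89 → 99 → 109 (+10 each step).
Putting the parts together: (p=29,q=99) and then (p=47,q=109).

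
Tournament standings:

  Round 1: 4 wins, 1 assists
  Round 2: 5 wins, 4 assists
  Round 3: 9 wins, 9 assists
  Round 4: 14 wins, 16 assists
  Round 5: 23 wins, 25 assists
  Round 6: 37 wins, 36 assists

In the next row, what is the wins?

Wins — each term is the sum of the two before it: 4, 5, 9, 14, 23, 37 → 60.

60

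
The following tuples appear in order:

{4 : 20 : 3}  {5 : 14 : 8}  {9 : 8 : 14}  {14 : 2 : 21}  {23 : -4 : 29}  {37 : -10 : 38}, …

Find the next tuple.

First part — each term is the sum of the two before it: 4, 5, 9, 14, 23, 37 → 60.
Second part — −6 each step: 20, 14, 8, 2, -4, -10 → -16.
Third part goes 3, 8, 14, 21, 29, 38 → 48 (differences are 5, 6, 7, … (increasing by 1 each time)).
Putting it together: {60 : -16 : 48}.

{60 : -16 : 48}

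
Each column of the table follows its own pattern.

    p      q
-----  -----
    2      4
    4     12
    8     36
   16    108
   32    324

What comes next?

64  972

Column p — ×2 each step: 2, 4, 8, 16, 32 → 64.
Column q: ×3 each step, so 4, 12, 36, 108, 324 → 972.
So the next line is 64  972.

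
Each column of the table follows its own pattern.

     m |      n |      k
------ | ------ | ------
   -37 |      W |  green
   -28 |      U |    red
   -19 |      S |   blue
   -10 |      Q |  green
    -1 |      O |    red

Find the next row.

8  M  blue

For the column m, +9 each step: -37, -28, -19, -10, -1 → 8.
Column n — letters move back 2 places in the alphabet: W, U, S, Q, O → M.
Column k — repeats green → red → blue: green, red, blue, green, red → blue.
So the next row is 8  M  blue.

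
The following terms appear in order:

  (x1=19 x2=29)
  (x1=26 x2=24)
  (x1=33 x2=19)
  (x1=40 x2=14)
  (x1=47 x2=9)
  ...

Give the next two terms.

(x1=54 x2=4), (x1=61 x2=-1)

X1: +7 each step, so 19, 26, 33, 40, 47 → 54 → 61.
X2: 29, 24, 19, 14, 9 → 4 → -1 (−5 each step).
So the next two terms are (x1=54 x2=4) and (x1=61 x2=-1).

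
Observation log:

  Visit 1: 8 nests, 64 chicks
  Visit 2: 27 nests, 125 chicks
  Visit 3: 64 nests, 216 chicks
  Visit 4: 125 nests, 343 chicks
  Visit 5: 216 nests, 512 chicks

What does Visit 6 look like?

Nests: perfect cubes: 2³, 3³, 4³, …; 8, 27, 64, 125, 216 → 343.
Chicks goes 64, 125, 216, 343, 512 → 729 (perfect cubes: 4³, 5³, 6³, …).
Combining the parts gives 343 nests, 729 chicks.

343 nests, 729 chicks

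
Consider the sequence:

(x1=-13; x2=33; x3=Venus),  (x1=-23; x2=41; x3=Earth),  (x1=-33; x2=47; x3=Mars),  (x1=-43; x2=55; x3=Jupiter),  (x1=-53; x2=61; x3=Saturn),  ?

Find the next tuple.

(x1=-63; x2=69; x3=Uranus)

X1 goes -13, -23, -33, -43, -53 → -63 (−10 each step).
For the x2, alternating steps +8, +6, +8, +6, …: 33, 41, 47, 55, 61 → 69.
X3 goes Venus, Earth, Mars, Jupiter, Saturn → Uranus (runs through the planets Mercury→Neptune).
Combining the parts gives (x1=-63; x2=69; x3=Uranus).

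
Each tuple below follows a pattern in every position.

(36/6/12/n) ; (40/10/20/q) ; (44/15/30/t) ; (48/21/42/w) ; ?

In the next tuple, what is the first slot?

First slot — +4 each step: 36, 40, 44, 48 → 52.
Second slot: differences are 4, 5, 6, … (increasing by 1 each time), so 6, 10, 15, 21 → 28.
For the third slot, always 2 × the second slot: 12, 20, 30, 42 → 56.
Letter — letters move forward 3 places in the alphabet: n, q, t, w → z.

52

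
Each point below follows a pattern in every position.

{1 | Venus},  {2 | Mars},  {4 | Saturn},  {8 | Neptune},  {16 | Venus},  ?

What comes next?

First component: ×2 each step, so 1, 2, 4, 8, 16 → 32.
Planet — repeats Venus → Mars → Saturn → Neptune: Venus, Mars, Saturn, Neptune, Venus → Mars.
Combining the parts gives {32 | Mars}.

{32 | Mars}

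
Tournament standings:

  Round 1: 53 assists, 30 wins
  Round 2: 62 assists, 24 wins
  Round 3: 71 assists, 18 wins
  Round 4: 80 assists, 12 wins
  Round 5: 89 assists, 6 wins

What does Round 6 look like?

98 assists, 0 wins

Assists goes 53, 62, 71, 80, 89 → 98 (+9 each step).
For the wins, −6 each step: 30, 24, 18, 12, 6 → 0.
So the next record is 98 assists, 0 wins.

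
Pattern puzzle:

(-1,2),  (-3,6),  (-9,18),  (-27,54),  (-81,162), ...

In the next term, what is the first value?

-243

First value goes -1, -3, -9, -27, -81 → -243 (×3 each step).
Second value: 2, 6, 18, 54, 162 → 486 (×3 each step).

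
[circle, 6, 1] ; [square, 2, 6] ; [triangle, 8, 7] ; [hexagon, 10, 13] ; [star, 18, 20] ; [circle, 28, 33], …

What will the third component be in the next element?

53

Shape: repeats circle → square → triangle → hexagon → star; circle, square, triangle, hexagon, star, circle → square.
For the second component, each term is the sum of the two before it: 6, 2, 8, 10, 18, 28 → 46.
For the third component, each term is the sum of the two before it: 1, 6, 7, 13, 20, 33 → 53.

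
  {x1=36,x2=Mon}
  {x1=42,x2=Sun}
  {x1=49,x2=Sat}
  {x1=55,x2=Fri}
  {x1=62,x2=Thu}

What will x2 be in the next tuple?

Wed

X2: Mon, Sun, Sat, Fri, Thu → Wed (runs backward through the weekdays Mon→Sun).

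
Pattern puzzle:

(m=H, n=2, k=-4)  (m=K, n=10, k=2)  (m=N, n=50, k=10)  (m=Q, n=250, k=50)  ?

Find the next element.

(m=T, n=1250, k=250)

M goes H, K, N, Q → T (letters move forward 3 places in the alphabet).
N: ×5 each step; 2, 10, 50, 250 → 1250.
For the k, always the previous value of the n: -4, 2, 10, 50 → 250.
Combining the parts gives (m=T, n=1250, k=250).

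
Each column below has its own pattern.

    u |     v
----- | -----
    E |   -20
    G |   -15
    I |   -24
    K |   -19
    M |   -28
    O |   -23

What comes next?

Column u: letters move forward 2 places in the alphabet, so E, G, I, K, M, O → Q.
Column v: -20, -15, -24, -19, -28, -23 → -32 (alternating steps +5, −9, +5, −9, …).
So the next line is Q  -32.

Q  -32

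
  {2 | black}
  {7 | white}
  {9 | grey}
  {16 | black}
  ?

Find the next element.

First slot: each term is the sum of the two before it, so 2, 7, 9, 16 → 25.
Shade: black, white, grey, black → white (repeats black → white → grey).
Putting it together: {25 | white}.

{25 | white}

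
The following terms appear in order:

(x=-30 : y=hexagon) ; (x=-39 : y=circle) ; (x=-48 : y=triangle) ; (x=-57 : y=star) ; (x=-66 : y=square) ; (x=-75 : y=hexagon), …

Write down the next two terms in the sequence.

(x=-84 : y=circle), (x=-93 : y=triangle)

X — −9 each step: -30, -39, -48, -57, -66, -75 → -84 → -93.
Y: repeats hexagon → circle → triangle → star → square; hexagon, circle, triangle, star, square, hexagon → circle → triangle.
Putting the parts together: (x=-84 : y=circle) and then (x=-93 : y=triangle).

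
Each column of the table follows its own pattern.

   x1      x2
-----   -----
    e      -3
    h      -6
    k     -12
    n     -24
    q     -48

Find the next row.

Column x1: e, h, k, n, q → t (letters move forward 3 places in the alphabet).
Column x2: ×2 each step; -3, -6, -12, -24, -48 → -96.
So the next row is t  -96.

t  -96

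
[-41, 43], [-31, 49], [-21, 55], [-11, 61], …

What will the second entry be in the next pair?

67

For the second entry, +6 each step: 43, 49, 55, 61 → 67.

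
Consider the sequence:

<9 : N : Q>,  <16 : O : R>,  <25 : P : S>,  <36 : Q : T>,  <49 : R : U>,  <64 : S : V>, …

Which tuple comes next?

First component: perfect squares: 3², 4², 5², …, so 9, 16, 25, 36, 49, 64 → 81.
First letter goes N, O, P, Q, R, S → T (letters move forward 1 place in the alphabet).
Second letter: letters move forward 1 place in the alphabet; Q, R, S, T, U, V → W.
Combining the parts gives <81 : T : W>.

<81 : T : W>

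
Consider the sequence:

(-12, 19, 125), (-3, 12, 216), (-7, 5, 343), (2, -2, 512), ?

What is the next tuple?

(-2, -9, 729)

First value: alternating steps +9, −4, +9, −4, …; -12, -3, -7, 2 → -2.
Second value: −7 each step, so 19, 12, 5, -2 → -9.
Third value — perfect cubes: 5³, 6³, 7³, …: 125, 216, 343, 512 → 729.
So the next tuple is (-2, -9, 729).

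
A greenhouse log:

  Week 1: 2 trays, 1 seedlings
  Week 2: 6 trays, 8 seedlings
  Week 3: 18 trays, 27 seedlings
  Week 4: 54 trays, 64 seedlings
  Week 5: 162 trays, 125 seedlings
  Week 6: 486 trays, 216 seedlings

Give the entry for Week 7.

Trays: ×3 each step; 2, 6, 18, 54, 162, 486 → 1458.
Seedlings: perfect cubes: 1³, 2³, 3³, …, so 1, 8, 27, 64, 125, 216 → 343.
So the next row is 1458 trays, 343 seedlings.

1458 trays, 343 seedlings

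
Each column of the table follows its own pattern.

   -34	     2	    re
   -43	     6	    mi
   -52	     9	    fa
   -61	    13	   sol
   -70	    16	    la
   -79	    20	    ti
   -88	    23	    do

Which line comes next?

-97  27  re

For the first component, −9 each step: -34, -43, -52, -61, -70, -79, -88 → -97.
For the second component, alternating steps +4, +3, +4, +3, …: 2, 6, 9, 13, 16, 20, 23 → 27.
Note: runs through the solfège scale do→ti, so re, mi, fa, sol, la, ti, do → re.
Putting it together: -97  27  re.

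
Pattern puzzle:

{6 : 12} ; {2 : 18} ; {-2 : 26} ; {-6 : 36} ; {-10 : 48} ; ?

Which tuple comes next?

First value: −4 each step; 6, 2, -2, -6, -10 → -14.
Second value: differences are 6, 8, 10, … (increasing by 2 each time), so 12, 18, 26, 36, 48 → 62.
Combining the parts gives {-14 : 62}.

{-14 : 62}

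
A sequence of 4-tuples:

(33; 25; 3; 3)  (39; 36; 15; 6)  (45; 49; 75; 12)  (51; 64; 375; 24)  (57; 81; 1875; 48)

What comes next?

For the first value, +6 each step: 33, 39, 45, 51, 57 → 63.
Second value: perfect squares: 5², 6², 7², …, so 25, 36, 49, 64, 81 → 100.
Third value — ×5 each step: 3, 15, 75, 375, 1875 → 9375.
Fourth value: 3, 6, 12, 24, 48 → 96 (×2 each step).
Putting it together: (63; 100; 9375; 96).

(63; 100; 9375; 96)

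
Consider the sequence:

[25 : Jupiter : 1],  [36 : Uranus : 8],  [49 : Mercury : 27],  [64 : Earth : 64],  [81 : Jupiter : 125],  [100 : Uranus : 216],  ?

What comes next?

First entry goes 25, 36, 49, 64, 81, 100 → 121 (perfect squares: 5², 6², 7², …).
For the planet, repeats Jupiter → Uranus → Mercury → Earth: Jupiter, Uranus, Mercury, Earth, Jupiter, Uranus → Mercury.
Third entry goes 1, 8, 27, 64, 125, 216 → 343 (perfect cubes: 1³, 2³, 3³, …).
So the next term is [121 : Mercury : 343].

[121 : Mercury : 343]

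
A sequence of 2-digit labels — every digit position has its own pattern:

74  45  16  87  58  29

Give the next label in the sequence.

90

For the first digit, −3 each step, mod 10: 7, 4, 1, 8, 5, 2 → 9.
Second digit — +1 each step, mod 10: 4, 5, 6, 7, 8, 9 → 0.
So the next label is 90.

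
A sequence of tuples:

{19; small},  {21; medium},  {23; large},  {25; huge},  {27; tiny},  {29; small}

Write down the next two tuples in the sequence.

{31; medium}, {33; large}

First component: 19, 21, 23, 25, 27, 29 → 31 → 33 (+2 each step).
Size: small, medium, large, huge, tiny, small → medium → large (repeats small → medium → large → huge → tiny).
Putting the parts together: {31; medium} and then {33; large}.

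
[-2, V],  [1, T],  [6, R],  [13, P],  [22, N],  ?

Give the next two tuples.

[33, L], [46, J]

First slot goes -2, 1, 6, 13, 22 → 33 → 46 (differences are 3, 5, 7, … (increasing by 2 each time)).
Letter: letters move back 2 places in the alphabet, so V, T, R, P, N → L → J.
So the next two tuples are [33, L] and [46, J].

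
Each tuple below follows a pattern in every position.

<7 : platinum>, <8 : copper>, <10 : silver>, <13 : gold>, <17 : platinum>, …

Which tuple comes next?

<22 : copper>

For the first entry, differences are 1, 2, 3, … (increasing by 1 each time): 7, 8, 10, 13, 17 → 22.
Metal: repeats platinum → copper → silver → gold; platinum, copper, silver, gold, platinum → copper.
Putting it together: <22 : copper>.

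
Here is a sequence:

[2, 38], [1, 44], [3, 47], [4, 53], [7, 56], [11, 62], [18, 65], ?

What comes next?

[29, 71]

First part — each term is the sum of the two before it: 2, 1, 3, 4, 7, 11, 18 → 29.
Second part — alternating steps +6, +3, +6, +3, …: 38, 44, 47, 53, 56, 62, 65 → 71.
So the next term is [29, 71].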